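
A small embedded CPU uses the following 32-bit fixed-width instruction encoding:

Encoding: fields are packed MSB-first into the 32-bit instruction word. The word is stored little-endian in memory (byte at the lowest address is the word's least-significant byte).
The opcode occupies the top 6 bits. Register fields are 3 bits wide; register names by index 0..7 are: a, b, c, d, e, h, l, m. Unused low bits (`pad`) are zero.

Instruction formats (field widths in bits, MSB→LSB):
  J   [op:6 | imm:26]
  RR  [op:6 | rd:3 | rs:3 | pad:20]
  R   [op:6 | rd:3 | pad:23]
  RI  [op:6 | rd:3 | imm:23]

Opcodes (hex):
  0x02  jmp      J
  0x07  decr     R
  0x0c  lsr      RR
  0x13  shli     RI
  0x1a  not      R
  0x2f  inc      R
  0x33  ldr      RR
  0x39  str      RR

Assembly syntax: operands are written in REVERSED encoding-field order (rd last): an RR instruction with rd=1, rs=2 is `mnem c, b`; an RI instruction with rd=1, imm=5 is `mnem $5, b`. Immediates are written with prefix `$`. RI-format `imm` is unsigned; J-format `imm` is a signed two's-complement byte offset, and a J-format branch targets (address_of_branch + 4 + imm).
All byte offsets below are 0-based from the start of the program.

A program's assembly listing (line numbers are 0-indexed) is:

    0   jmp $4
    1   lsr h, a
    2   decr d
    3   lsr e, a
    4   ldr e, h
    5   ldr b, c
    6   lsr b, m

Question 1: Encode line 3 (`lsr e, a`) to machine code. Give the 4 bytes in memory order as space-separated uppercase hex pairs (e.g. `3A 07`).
00 00 40 30

line 3 (lsr): pack op=0xc:6|rd=0:3|rs=4:3|pad=0:20 = 0x30400000; little→ 00 00 40 30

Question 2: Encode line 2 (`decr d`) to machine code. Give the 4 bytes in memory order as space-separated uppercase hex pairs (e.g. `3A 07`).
00 00 80 1D

L2: decr op=0x7:6|rd=3:3|pad=0:23 ⇒ 0x1d800000 ⇒ little 00 00 80 1d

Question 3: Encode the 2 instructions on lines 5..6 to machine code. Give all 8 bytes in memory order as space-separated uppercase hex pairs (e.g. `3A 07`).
line 5 (ldr): pack op=0x33:6|rd=2:3|rs=1:3|pad=0:20 = 0xcd100000; little→ 00 00 10 cd
line 6 (lsr): pack op=0xc:6|rd=7:3|rs=1:3|pad=0:20 = 0x33900000; little→ 00 00 90 33

00 00 10 CD 00 00 90 33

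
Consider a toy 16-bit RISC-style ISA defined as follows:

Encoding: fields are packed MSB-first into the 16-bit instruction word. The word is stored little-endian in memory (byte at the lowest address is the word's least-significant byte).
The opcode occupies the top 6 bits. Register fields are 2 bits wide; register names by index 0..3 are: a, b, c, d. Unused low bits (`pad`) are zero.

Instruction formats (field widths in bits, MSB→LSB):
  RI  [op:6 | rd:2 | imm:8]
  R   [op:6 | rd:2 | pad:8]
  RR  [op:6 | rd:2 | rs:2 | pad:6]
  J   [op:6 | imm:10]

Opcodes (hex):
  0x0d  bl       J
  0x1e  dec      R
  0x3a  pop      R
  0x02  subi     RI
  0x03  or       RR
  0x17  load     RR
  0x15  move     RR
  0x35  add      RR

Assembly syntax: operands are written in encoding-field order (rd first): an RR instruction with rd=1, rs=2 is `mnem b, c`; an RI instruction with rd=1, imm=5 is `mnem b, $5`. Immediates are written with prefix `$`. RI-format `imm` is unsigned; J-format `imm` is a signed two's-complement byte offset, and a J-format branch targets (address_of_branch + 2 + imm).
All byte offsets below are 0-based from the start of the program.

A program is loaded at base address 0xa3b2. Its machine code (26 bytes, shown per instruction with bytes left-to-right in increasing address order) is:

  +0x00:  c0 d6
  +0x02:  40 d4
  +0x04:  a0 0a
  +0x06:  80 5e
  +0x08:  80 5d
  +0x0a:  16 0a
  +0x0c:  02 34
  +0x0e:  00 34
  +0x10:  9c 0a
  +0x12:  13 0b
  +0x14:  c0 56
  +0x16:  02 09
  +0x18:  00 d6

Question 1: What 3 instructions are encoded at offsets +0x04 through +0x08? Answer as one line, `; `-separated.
+0x04: a0 0a ⇒ word 0x0aa0 (little)
  opcode bits[15:10]=0x2: subi/RI
  rd@[9:8]=0x2 ⇒ c
  imm@[7:0]=0xa0 ⇒ $160
+0x06: 80 5e ⇒ word 0x5e80 (little)
  opcode bits[15:10]=0x17: load/RR
  rd@[9:8]=0x2 ⇒ c
  rs@[7:6]=0x2 ⇒ c
+0x08: 80 5d ⇒ word 0x5d80 (little)
  opcode bits[15:10]=0x17: load/RR
  rd@[9:8]=0x1 ⇒ b
  rs@[7:6]=0x2 ⇒ c

subi c, $160; load c, c; load b, c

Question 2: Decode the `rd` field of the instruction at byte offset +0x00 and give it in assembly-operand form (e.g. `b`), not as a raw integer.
c

+0x00: c0 d6 ⇒ word 0xd6c0 (little)
  op=0xd6c0>>10=0x35 ⇒ add (RR)
  [9:8] rd=2 = c
  [7:6] rs=3 = d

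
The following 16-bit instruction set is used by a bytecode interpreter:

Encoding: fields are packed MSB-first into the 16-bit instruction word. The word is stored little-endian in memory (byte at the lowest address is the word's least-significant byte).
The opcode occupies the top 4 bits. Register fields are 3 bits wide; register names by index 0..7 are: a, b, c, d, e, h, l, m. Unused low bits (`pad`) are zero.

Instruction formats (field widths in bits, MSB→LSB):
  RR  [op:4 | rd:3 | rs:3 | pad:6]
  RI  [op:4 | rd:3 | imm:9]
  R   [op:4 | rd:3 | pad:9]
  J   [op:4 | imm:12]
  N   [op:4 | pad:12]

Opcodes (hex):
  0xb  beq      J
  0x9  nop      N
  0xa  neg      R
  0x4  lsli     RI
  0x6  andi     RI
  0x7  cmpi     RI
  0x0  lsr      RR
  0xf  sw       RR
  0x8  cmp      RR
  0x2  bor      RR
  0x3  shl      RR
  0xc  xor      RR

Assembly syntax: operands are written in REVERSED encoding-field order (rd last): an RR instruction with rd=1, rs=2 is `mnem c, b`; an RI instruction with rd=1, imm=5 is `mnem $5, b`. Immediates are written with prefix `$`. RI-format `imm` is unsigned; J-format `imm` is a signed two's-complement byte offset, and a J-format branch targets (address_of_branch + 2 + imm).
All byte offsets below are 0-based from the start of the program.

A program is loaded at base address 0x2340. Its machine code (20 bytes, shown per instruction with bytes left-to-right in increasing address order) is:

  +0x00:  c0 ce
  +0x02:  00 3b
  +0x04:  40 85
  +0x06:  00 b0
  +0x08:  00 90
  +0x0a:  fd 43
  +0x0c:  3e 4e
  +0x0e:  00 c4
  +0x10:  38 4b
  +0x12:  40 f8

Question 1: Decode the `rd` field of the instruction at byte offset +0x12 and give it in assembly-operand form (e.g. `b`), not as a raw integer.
@+12  little-endian(40 f8) = 0xf840
  op=0xf840>>12=0xf ⇒ sw (RR)
  rd: (w>>9)&0x7=0x4 → e
  rs: (w>>6)&0x7=0x1 → b

e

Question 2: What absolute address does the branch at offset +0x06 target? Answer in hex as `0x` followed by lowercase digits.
0x2348

[06] 00 b0 → 0xb000
  op=0xb000>>12=0xb ⇒ beq (J)
  imm: (w>>0)&0xfff=0x0 → $0
  target = base 0x2340 + off 0x06 + 2 + imm 0 = 0x2348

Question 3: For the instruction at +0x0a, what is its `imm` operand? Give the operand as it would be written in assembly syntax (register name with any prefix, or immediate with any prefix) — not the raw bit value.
+0x0a: fd 43 ⇒ word 0x43fd (little)
  opcode bits[15:12]=0x4: lsli/RI
  rd@[11:9]=0x1 ⇒ b
  imm@[8:0]=0x1fd ⇒ $509

$509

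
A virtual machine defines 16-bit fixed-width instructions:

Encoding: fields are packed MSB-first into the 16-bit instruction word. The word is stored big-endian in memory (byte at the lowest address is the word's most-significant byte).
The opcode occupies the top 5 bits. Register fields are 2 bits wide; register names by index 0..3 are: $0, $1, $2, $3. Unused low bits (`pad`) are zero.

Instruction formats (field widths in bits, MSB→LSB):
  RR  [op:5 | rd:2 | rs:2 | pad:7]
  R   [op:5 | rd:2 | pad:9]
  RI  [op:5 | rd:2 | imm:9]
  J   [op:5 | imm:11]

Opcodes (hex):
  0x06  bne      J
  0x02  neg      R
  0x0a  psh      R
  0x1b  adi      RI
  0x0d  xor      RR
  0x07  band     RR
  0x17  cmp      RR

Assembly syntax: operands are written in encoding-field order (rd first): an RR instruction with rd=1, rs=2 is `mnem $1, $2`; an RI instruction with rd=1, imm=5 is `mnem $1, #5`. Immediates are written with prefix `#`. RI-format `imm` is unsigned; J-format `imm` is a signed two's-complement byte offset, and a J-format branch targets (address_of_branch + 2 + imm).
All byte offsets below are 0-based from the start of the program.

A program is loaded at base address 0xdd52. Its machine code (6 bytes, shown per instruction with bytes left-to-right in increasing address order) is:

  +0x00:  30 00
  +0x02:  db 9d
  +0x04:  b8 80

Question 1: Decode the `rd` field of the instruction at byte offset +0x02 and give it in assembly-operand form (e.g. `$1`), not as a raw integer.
off 0x02: read db 9d as big → 0xdb9d
  top 5b → 0x1b → adi [RI]
  [10:9] rd=1 = $1
  [8:0] imm=413 = #413

$1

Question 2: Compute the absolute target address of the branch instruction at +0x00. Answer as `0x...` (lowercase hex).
0xdd54

+0x00: 30 00 ⇒ word 0x3000 (big)
  opcode bits[15:11]=0x6: bne/J
  imm: (w>>0)&0x7ff=0x0 → #0
  target = base 0xdd52 + off 0x00 + 2 + imm 0 = 0xdd54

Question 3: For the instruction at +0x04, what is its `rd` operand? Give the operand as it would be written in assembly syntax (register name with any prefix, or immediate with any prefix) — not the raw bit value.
[04] b8 80 → 0xb880
  opcode bits[15:11]=0x17: cmp/RR
  rd: (w>>9)&0x3=0x0 → $0
  rs: (w>>7)&0x3=0x1 → $1

$0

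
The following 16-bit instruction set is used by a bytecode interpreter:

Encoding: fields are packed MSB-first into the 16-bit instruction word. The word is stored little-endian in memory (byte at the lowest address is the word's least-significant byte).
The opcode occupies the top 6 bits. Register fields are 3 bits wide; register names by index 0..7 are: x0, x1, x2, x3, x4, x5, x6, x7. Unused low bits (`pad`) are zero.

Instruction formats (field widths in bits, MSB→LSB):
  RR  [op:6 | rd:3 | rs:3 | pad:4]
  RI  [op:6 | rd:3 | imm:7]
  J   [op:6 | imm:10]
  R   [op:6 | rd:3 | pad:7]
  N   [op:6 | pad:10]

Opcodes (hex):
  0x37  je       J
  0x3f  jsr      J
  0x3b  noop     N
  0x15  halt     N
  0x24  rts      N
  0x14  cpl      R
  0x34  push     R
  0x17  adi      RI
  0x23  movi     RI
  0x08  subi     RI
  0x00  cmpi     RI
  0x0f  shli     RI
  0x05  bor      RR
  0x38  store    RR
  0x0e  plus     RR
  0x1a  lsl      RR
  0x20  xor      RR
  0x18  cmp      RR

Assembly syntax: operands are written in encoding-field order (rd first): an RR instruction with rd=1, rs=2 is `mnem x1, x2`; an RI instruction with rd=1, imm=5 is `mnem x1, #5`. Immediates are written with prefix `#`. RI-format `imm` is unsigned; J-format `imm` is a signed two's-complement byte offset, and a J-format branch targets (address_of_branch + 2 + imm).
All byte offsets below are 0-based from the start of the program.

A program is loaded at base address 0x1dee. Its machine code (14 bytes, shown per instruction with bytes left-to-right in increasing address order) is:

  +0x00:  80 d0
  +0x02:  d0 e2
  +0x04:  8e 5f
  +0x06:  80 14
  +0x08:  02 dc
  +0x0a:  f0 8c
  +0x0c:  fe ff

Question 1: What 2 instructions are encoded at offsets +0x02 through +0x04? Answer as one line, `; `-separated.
store x5, x5; adi x7, #14

@+02  little-endian(d0 e2) = 0xe2d0
  opcode bits[15:10]=0x38: store/RR
  rd: (w>>7)&0x7=0x5 → x5
  rs: (w>>4)&0x7=0x5 → x5
@+04  little-endian(8e 5f) = 0x5f8e
  opcode bits[15:10]=0x17: adi/RI
  rd: (w>>7)&0x7=0x7 → x7
  imm: (w>>0)&0x7f=0xe → #14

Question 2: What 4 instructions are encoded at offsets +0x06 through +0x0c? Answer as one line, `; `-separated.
bor x1, x0; je #2; movi x1, #112; jsr #-2

[06] 80 14 → 0x1480
  op=0x1480>>10=0x5 ⇒ bor (RR)
  rd: (w>>7)&0x7=0x1 → x1
  rs: (w>>4)&0x7=0x0 → x0
[08] 02 dc → 0xdc02
  op=0xdc02>>10=0x37 ⇒ je (J)
  imm: (w>>0)&0x3ff=0x2 → #2
[0a] f0 8c → 0x8cf0
  op=0x8cf0>>10=0x23 ⇒ movi (RI)
  rd: (w>>7)&0x7=0x1 → x1
  imm: (w>>0)&0x7f=0x70 → #112
[0c] fe ff → 0xfffe
  op=0xfffe>>10=0x3f ⇒ jsr (J)
  imm: (w>>0)&0x3ff=0x3fe (s10→-2) → #-2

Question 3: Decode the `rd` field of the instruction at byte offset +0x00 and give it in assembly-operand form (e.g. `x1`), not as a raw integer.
[00] 80 d0 → 0xd080
  opcode bits[15:10]=0x34: push/R
  rd: (w>>7)&0x7=0x1 → x1

x1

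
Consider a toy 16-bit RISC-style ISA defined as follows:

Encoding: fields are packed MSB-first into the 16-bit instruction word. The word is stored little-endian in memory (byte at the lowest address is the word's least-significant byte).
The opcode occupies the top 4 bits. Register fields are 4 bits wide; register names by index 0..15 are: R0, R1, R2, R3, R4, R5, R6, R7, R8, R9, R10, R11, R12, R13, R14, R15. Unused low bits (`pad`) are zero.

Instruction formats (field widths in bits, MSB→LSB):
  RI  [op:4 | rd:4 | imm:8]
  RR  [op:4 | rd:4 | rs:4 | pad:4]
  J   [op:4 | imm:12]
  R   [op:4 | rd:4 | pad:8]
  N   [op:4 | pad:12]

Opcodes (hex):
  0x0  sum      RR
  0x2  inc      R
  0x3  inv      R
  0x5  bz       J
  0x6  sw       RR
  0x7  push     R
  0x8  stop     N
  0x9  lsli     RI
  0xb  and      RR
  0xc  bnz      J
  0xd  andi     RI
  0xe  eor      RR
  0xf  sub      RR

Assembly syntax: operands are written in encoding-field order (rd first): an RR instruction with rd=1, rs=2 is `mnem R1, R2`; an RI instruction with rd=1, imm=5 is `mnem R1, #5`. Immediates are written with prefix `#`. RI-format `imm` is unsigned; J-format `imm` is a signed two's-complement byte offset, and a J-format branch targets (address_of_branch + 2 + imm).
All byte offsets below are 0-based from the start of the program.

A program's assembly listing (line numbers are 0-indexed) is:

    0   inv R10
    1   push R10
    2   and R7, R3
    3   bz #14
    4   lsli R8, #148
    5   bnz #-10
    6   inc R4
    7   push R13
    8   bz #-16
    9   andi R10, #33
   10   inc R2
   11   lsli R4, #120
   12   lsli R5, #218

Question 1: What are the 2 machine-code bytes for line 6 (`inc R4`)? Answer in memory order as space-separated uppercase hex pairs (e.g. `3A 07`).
00 24

L6: inc op=0x2:4|rd=4:4|pad=0:8 ⇒ 0x2400 ⇒ little 00 24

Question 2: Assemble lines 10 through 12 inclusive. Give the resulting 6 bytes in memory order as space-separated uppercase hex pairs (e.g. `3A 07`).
line 10 (inc): pack op=0x2:4|rd=2:4|pad=0:8 = 0x2200; little→ 00 22
line 11 (lsli): pack op=0x9:4|rd=4:4|imm=120:8 = 0x9478; little→ 78 94
line 12 (lsli): pack op=0x9:4|rd=5:4|imm=218:8 = 0x95da; little→ da 95

00 22 78 94 DA 95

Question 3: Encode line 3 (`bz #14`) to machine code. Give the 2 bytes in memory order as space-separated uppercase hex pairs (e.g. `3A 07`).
L3: bz op=0x5:4|imm=14:12 ⇒ 0x500e ⇒ little 0e 50

0E 50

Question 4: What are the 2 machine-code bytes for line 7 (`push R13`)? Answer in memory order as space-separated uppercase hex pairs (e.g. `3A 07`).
00 7D

L7: push op=0x7:4|rd=13:4|pad=0:8 ⇒ 0x7d00 ⇒ little 00 7d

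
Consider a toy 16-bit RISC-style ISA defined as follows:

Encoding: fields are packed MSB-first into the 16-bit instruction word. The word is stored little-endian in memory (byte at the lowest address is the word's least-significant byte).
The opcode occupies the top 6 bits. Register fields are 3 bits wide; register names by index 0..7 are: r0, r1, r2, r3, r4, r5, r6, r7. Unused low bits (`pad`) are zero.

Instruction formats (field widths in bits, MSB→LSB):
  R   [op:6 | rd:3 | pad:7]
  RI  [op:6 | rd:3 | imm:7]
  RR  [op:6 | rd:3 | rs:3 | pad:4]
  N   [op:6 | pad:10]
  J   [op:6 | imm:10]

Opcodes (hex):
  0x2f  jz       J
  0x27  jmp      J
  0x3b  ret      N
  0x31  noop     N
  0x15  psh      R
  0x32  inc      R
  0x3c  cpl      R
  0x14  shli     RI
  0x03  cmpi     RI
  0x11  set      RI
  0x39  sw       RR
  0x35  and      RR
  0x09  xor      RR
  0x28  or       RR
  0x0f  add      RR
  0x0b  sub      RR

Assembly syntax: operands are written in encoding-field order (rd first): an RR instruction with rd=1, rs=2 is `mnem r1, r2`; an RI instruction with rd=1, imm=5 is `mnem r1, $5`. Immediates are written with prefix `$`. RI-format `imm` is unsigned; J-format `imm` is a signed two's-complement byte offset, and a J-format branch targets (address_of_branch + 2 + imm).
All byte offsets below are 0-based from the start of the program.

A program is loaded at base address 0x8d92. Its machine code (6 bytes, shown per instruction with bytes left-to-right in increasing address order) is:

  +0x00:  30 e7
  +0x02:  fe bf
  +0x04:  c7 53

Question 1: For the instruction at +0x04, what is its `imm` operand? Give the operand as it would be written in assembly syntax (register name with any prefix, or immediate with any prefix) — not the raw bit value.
+0x04: c7 53 ⇒ word 0x53c7 (little)
  opcode bits[15:10]=0x14: shli/RI
  rd@[9:7]=0x7 ⇒ r7
  imm@[6:0]=0x47 ⇒ $71

$71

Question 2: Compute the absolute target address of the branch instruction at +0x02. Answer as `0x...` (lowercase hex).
off 0x02: read fe bf as little → 0xbffe
  op=0xbffe>>10=0x2f ⇒ jz (J)
  imm@[9:0]=0x3fe (s10→-2) ⇒ $-2
  target = base 0x8d92 + off 0x02 + 2 + imm -2 = 0x8d94

0x8d94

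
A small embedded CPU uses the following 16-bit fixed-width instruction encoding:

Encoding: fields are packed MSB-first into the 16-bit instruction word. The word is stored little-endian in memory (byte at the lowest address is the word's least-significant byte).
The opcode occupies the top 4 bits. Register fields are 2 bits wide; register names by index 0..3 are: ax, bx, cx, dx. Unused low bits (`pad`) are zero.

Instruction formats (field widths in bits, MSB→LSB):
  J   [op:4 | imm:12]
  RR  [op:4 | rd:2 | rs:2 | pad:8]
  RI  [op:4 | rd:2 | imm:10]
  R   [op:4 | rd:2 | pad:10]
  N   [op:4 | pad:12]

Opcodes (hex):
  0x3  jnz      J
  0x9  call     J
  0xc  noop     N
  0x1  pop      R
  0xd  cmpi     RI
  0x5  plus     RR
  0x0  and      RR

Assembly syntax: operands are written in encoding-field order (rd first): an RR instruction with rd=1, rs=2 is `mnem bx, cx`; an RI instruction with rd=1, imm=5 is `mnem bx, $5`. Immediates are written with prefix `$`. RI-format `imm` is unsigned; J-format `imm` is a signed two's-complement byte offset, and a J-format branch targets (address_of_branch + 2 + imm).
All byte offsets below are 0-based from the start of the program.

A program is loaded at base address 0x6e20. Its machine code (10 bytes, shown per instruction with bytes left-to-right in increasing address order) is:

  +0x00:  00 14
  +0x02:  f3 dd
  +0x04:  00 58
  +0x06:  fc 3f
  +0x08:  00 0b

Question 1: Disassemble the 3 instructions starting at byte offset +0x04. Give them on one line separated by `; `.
plus cx, ax; jnz $-4; and cx, dx

+0x04: 00 58 ⇒ word 0x5800 (little)
  opcode bits[15:12]=0x5: plus/RR
  [11:10] rd=2 = cx
  [9:8] rs=0 = ax
+0x06: fc 3f ⇒ word 0x3ffc (little)
  opcode bits[15:12]=0x3: jnz/J
  [11:0] imm=4092 (s12→-4) = $-4
+0x08: 00 0b ⇒ word 0x0b00 (little)
  opcode bits[15:12]=0x0: and/RR
  [11:10] rd=2 = cx
  [9:8] rs=3 = dx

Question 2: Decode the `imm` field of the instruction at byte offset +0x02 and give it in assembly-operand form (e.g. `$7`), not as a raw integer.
@+02  little-endian(f3 dd) = 0xddf3
  op=0xddf3>>12=0xd ⇒ cmpi (RI)
  rd: (w>>10)&0x3=0x3 → dx
  imm: (w>>0)&0x3ff=0x1f3 → $499

$499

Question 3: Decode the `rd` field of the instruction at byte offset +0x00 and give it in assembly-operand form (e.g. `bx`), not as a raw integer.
off 0x00: read 00 14 as little → 0x1400
  opcode bits[15:12]=0x1: pop/R
  rd: (w>>10)&0x3=0x1 → bx

bx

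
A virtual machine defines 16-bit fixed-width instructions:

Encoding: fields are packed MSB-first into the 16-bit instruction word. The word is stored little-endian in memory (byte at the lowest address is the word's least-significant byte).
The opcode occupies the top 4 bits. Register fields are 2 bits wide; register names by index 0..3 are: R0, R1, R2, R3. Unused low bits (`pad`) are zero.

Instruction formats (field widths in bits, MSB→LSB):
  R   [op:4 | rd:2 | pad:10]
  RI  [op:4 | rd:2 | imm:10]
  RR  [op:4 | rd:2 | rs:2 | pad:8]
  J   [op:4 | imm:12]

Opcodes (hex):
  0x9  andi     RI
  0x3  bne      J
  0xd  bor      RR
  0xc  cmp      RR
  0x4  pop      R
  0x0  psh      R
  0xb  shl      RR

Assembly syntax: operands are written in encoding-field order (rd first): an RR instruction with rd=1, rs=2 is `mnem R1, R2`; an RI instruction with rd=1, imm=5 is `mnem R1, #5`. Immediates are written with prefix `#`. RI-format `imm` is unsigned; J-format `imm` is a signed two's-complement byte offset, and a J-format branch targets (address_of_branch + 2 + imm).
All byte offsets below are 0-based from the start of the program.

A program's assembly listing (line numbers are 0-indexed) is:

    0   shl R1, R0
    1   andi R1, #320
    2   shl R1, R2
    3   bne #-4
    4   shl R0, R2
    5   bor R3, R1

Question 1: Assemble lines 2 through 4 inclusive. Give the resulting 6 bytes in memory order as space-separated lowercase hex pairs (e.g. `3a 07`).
2. shl fields op=0xb:4|rd=1:2|rs=2:2|pad=0:8 → word b600h → 00 b6
3. bne fields op=0x3:4|imm=-4:12 → word 3ffch → fc 3f
4. shl fields op=0xb:4|rd=0:2|rs=2:2|pad=0:8 → word b200h → 00 b2

00 b6 fc 3f 00 b2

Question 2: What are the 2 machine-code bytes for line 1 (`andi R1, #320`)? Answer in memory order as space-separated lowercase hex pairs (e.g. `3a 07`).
40 95

line 1 (andi): pack op=0x9:4|rd=1:2|imm=320:10 = 0x9540; little→ 40 95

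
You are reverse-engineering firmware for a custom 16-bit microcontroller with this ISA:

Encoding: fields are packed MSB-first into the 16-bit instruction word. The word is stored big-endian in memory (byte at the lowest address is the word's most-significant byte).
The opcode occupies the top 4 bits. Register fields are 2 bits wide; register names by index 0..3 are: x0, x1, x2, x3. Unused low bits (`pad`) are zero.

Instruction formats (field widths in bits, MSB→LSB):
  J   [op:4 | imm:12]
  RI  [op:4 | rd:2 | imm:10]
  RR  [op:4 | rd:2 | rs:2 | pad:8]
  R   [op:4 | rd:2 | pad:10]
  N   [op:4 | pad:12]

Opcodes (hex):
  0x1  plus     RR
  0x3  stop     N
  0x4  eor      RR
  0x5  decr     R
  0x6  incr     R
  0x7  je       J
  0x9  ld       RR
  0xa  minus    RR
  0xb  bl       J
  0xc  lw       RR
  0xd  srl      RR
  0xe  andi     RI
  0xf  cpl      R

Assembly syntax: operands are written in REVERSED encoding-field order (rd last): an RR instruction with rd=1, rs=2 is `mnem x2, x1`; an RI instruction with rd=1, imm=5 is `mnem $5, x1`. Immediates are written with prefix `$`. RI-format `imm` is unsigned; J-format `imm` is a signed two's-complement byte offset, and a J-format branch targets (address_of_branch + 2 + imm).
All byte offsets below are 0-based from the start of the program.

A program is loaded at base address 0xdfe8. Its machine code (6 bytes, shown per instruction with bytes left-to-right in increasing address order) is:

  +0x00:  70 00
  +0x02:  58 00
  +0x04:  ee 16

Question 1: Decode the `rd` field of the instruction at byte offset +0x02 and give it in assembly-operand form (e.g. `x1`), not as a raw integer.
+0x02: 58 00 ⇒ word 0x5800 (big)
  opcode bits[15:12]=0x5: decr/R
  rd: (w>>10)&0x3=0x2 → x2

x2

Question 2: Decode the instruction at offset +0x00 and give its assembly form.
je $0

[00] 70 00 → 0x7000
  opcode bits[15:12]=0x7: je/J
  imm@[11:0]=0x0 ⇒ $0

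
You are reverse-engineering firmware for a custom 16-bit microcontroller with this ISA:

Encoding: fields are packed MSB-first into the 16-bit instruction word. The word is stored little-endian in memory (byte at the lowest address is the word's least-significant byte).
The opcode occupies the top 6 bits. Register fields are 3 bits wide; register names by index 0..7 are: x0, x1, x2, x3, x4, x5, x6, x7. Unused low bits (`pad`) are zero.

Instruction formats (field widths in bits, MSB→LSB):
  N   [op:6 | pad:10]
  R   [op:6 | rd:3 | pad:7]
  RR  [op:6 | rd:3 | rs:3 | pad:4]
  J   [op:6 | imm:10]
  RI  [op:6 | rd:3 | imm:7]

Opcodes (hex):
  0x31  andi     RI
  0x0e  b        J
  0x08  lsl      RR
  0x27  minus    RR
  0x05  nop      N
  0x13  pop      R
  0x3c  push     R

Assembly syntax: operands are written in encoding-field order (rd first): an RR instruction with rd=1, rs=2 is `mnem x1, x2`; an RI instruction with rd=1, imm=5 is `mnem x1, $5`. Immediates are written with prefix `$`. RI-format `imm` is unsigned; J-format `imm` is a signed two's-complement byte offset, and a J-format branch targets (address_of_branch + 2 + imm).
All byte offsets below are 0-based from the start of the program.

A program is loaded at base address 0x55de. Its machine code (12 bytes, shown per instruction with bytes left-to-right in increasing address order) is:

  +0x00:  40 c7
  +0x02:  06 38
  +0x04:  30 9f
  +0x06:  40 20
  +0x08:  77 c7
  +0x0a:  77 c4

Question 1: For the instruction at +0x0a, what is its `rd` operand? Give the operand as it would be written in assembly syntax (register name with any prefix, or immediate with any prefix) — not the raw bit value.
x0

+0x0a: 77 c4 ⇒ word 0xc477 (little)
  top 6b → 0x31 → andi [RI]
  rd: (w>>7)&0x7=0x0 → x0
  imm: (w>>0)&0x7f=0x77 → $119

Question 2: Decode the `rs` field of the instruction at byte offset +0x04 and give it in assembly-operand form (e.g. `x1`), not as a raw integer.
off 0x04: read 30 9f as little → 0x9f30
  top 6b → 0x27 → minus [RR]
  [9:7] rd=6 = x6
  [6:4] rs=3 = x3

x3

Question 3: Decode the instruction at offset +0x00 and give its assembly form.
off 0x00: read 40 c7 as little → 0xc740
  top 6b → 0x31 → andi [RI]
  rd@[9:7]=0x6 ⇒ x6
  imm@[6:0]=0x40 ⇒ $64

andi x6, $64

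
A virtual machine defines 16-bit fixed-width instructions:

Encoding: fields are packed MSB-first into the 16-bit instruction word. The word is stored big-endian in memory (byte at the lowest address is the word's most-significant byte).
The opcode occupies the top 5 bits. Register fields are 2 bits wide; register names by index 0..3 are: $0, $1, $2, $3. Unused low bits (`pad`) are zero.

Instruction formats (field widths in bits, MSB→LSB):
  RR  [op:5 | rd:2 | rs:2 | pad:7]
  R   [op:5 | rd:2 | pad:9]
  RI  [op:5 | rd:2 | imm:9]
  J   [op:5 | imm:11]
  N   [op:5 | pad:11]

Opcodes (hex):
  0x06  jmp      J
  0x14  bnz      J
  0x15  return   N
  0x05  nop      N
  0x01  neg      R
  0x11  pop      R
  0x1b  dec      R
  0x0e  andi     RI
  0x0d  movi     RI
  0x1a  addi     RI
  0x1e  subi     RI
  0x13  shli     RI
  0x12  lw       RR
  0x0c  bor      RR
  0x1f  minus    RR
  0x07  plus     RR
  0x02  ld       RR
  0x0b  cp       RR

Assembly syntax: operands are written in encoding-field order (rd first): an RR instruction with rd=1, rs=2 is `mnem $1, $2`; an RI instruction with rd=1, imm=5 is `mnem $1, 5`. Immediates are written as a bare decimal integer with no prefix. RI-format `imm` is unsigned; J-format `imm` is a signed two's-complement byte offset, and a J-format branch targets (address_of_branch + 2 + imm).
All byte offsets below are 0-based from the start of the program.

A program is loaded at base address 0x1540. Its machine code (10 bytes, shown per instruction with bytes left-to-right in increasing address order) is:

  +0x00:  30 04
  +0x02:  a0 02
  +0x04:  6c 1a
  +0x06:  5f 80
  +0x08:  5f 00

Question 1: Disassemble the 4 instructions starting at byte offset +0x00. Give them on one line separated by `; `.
jmp 4; bnz 2; movi $2, 26; cp $3, $3

+0x00: 30 04 ⇒ word 0x3004 (big)
  op=0x3004>>11=0x6 ⇒ jmp (J)
  imm: (w>>0)&0x7ff=0x4 → 4
+0x02: a0 02 ⇒ word 0xa002 (big)
  op=0xa002>>11=0x14 ⇒ bnz (J)
  imm: (w>>0)&0x7ff=0x2 → 2
+0x04: 6c 1a ⇒ word 0x6c1a (big)
  op=0x6c1a>>11=0xd ⇒ movi (RI)
  rd: (w>>9)&0x3=0x2 → $2
  imm: (w>>0)&0x1ff=0x1a → 26
+0x06: 5f 80 ⇒ word 0x5f80 (big)
  op=0x5f80>>11=0xb ⇒ cp (RR)
  rd: (w>>9)&0x3=0x3 → $3
  rs: (w>>7)&0x3=0x3 → $3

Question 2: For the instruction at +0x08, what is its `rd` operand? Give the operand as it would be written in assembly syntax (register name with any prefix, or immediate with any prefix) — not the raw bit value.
+0x08: 5f 00 ⇒ word 0x5f00 (big)
  op=0x5f00>>11=0xb ⇒ cp (RR)
  rd@[10:9]=0x3 ⇒ $3
  rs@[8:7]=0x2 ⇒ $2

$3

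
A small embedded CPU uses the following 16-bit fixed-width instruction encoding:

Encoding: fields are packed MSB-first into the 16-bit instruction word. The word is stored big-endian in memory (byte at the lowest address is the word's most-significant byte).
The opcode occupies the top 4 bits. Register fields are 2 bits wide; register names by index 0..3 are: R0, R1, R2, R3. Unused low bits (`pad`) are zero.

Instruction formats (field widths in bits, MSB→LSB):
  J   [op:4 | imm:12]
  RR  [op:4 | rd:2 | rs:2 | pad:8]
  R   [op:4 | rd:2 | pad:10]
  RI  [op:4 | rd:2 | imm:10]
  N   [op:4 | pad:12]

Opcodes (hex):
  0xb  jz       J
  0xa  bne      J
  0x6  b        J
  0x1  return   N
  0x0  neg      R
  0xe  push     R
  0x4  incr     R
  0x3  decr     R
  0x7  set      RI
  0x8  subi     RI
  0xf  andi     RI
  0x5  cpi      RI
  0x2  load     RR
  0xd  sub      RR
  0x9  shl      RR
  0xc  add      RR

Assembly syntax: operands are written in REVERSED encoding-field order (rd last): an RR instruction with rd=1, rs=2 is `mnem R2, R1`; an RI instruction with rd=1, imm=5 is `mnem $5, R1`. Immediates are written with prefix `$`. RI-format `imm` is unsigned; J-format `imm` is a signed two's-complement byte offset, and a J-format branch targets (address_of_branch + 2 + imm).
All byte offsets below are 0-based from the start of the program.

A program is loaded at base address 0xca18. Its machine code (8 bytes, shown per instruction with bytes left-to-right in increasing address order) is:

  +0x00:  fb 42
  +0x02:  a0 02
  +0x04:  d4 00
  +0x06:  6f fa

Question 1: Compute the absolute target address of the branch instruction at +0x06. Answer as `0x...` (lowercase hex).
0xca1a

+0x06: 6f fa ⇒ word 0x6ffa (big)
  opcode bits[15:12]=0x6: b/J
  [11:0] imm=4090 (s12→-6) = $-6
  target = base 0xca18 + off 0x06 + 2 + imm -6 = 0xca1a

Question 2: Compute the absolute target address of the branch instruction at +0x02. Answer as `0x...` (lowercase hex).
0xca1e

[02] a0 02 → 0xa002
  opcode bits[15:12]=0xa: bne/J
  imm@[11:0]=0x2 ⇒ $2
  target = base 0xca18 + off 0x02 + 2 + imm 2 = 0xca1e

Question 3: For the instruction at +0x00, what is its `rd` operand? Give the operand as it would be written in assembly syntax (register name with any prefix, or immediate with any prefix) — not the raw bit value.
off 0x00: read fb 42 as big → 0xfb42
  op=0xfb42>>12=0xf ⇒ andi (RI)
  [11:10] rd=2 = R2
  [9:0] imm=834 = $834

R2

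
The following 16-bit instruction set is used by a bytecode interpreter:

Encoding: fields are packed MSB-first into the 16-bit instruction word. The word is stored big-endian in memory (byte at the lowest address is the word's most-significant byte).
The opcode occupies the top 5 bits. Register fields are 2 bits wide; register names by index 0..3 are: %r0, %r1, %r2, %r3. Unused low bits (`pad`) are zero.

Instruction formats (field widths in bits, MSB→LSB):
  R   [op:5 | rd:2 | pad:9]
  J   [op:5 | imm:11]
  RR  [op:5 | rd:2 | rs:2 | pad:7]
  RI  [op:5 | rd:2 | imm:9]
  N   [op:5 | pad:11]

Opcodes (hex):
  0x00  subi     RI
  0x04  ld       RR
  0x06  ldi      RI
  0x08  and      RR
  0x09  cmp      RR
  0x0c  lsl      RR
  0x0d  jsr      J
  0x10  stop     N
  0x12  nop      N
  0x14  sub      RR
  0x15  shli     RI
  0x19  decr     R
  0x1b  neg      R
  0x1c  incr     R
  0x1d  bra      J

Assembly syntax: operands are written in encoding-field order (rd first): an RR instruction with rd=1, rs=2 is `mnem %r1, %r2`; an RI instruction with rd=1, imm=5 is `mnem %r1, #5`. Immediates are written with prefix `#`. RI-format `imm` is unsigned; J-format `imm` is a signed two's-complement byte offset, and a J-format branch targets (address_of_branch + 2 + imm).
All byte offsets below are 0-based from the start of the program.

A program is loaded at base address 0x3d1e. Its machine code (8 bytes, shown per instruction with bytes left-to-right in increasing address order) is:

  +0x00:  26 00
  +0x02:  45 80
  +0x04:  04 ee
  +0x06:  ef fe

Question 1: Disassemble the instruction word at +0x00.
ld %r3, %r0

+0x00: 26 00 ⇒ word 0x2600 (big)
  top 5b → 0x4 → ld [RR]
  rd@[10:9]=0x3 ⇒ %r3
  rs@[8:7]=0x0 ⇒ %r0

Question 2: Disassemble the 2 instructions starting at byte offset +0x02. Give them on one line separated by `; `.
@+02  big-endian(45 80) = 0x4580
  opcode bits[15:11]=0x8: and/RR
  rd: (w>>9)&0x3=0x2 → %r2
  rs: (w>>7)&0x3=0x3 → %r3
@+04  big-endian(04 ee) = 0x04ee
  opcode bits[15:11]=0x0: subi/RI
  rd: (w>>9)&0x3=0x2 → %r2
  imm: (w>>0)&0x1ff=0xee → #238

and %r2, %r3; subi %r2, #238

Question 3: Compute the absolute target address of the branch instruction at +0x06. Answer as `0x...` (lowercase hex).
@+06  big-endian(ef fe) = 0xeffe
  top 5b → 0x1d → bra [J]
  imm@[10:0]=0x7fe (s11→-2) ⇒ #-2
  target = base 0x3d1e + off 0x06 + 2 + imm -2 = 0x3d24

0x3d24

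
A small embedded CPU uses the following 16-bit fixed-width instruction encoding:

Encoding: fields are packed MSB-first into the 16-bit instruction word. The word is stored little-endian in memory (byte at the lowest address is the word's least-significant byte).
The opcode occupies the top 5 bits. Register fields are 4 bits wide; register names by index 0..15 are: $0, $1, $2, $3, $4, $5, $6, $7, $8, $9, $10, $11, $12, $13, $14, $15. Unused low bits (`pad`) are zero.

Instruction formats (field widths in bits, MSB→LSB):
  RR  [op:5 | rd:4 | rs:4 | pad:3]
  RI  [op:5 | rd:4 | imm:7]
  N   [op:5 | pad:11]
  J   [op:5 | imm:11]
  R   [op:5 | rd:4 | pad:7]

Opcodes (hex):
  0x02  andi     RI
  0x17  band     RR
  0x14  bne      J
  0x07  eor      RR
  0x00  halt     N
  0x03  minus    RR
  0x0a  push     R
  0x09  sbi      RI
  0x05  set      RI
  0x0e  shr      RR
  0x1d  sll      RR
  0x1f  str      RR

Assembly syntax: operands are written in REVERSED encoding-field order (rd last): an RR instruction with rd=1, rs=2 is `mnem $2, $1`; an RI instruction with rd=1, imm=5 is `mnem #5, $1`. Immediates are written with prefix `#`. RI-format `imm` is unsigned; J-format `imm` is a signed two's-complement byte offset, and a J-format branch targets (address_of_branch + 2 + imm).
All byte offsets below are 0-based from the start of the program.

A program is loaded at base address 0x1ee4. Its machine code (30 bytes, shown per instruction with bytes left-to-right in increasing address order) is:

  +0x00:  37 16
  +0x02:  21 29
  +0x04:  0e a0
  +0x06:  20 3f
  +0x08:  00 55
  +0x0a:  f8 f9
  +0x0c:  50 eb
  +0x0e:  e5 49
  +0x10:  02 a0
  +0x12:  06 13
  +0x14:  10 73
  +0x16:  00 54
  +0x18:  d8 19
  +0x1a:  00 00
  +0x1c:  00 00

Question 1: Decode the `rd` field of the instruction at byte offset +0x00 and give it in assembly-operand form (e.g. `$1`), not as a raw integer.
+0x00: 37 16 ⇒ word 0x1637 (little)
  op=0x1637>>11=0x2 ⇒ andi (RI)
  [10:7] rd=12 = $12
  [6:0] imm=55 = #55

$12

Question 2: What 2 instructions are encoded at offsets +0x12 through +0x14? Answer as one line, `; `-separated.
+0x12: 06 13 ⇒ word 0x1306 (little)
  top 5b → 0x2 → andi [RI]
  rd: (w>>7)&0xf=0x6 → $6
  imm: (w>>0)&0x7f=0x6 → #6
+0x14: 10 73 ⇒ word 0x7310 (little)
  top 5b → 0xe → shr [RR]
  rd: (w>>7)&0xf=0x6 → $6
  rs: (w>>3)&0xf=0x2 → $2

andi #6, $6; shr $2, $6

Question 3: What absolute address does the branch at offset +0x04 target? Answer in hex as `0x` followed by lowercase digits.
0x1ef8

@+04  little-endian(0e a0) = 0xa00e
  top 5b → 0x14 → bne [J]
  imm: (w>>0)&0x7ff=0xe → #14
  target = base 0x1ee4 + off 0x04 + 2 + imm 14 = 0x1ef8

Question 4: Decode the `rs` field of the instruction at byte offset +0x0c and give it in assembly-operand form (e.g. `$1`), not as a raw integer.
off 0x0c: read 50 eb as little → 0xeb50
  op=0xeb50>>11=0x1d ⇒ sll (RR)
  [10:7] rd=6 = $6
  [6:3] rs=10 = $10

$10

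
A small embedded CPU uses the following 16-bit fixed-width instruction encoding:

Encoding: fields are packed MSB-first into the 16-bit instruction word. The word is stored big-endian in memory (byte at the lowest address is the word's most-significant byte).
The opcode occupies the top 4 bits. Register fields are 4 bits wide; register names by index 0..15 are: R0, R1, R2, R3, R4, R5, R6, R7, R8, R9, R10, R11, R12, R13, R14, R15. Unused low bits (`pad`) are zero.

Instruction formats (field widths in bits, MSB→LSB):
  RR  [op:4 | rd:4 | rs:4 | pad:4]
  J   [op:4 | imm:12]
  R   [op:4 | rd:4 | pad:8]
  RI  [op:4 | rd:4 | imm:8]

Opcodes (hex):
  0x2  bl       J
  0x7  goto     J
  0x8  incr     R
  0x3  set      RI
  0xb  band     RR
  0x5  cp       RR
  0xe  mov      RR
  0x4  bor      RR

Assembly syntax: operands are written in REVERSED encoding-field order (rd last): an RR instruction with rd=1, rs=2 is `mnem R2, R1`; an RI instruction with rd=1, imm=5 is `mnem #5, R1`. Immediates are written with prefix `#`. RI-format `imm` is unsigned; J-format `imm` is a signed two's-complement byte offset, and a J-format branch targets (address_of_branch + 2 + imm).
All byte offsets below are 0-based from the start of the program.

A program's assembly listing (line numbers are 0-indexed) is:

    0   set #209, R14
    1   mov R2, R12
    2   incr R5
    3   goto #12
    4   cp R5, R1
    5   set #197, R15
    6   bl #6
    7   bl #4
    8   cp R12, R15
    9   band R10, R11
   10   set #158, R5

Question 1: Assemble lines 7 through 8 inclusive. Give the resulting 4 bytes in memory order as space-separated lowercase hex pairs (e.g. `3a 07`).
20 04 5f c0

L7: bl op=0x2:4|imm=4:12 ⇒ 0x2004 ⇒ big 20 04
L8: cp op=0x5:4|rd=15:4|rs=12:4|pad=0:4 ⇒ 0x5fc0 ⇒ big 5f c0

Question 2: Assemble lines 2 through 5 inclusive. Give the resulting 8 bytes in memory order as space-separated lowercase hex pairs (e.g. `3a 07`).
line 2 (incr): pack op=0x8:4|rd=5:4|pad=0:8 = 0x8500; big→ 85 00
line 3 (goto): pack op=0x7:4|imm=12:12 = 0x700c; big→ 70 0c
line 4 (cp): pack op=0x5:4|rd=1:4|rs=5:4|pad=0:4 = 0x5150; big→ 51 50
line 5 (set): pack op=0x3:4|rd=15:4|imm=197:8 = 0x3fc5; big→ 3f c5

85 00 70 0c 51 50 3f c5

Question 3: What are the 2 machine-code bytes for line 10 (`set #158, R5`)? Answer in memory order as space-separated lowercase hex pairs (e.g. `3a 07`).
35 9e

L10: set op=0x3:4|rd=5:4|imm=158:8 ⇒ 0x359e ⇒ big 35 9e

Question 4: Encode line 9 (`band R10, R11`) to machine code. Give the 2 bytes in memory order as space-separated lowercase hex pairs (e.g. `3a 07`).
bb a0

L9: band op=0xb:4|rd=11:4|rs=10:4|pad=0:4 ⇒ 0xbba0 ⇒ big bb a0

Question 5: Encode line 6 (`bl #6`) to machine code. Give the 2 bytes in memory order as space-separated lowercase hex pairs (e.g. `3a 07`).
20 06

6. bl fields op=0x2:4|imm=6:12 → word 2006h → 20 06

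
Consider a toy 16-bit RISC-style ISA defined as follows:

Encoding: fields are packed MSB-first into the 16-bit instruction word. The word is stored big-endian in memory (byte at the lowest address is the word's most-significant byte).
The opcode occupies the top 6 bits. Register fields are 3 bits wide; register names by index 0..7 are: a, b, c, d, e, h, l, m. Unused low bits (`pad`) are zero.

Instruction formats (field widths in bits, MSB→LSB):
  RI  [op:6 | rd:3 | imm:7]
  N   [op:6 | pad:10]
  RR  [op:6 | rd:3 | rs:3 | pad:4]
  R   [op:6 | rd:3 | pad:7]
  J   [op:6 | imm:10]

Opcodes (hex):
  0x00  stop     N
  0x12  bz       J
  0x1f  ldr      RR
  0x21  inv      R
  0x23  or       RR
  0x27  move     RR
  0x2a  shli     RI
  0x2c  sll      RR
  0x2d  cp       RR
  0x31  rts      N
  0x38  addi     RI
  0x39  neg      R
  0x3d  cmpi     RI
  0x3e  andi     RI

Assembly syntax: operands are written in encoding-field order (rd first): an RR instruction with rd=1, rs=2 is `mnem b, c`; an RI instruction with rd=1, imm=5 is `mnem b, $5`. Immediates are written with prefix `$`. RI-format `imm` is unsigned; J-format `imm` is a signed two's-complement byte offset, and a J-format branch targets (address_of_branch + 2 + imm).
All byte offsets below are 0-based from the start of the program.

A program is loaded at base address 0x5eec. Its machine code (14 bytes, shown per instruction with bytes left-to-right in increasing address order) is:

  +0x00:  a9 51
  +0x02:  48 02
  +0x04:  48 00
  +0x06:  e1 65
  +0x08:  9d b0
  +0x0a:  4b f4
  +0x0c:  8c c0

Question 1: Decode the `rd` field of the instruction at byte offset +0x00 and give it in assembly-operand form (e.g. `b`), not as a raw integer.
@+00  big-endian(a9 51) = 0xa951
  opcode bits[15:10]=0x2a: shli/RI
  rd: (w>>7)&0x7=0x2 → c
  imm: (w>>0)&0x7f=0x51 → $81

c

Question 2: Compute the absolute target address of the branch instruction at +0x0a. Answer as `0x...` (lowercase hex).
0x5eec

off 0x0a: read 4b f4 as big → 0x4bf4
  op=0x4bf4>>10=0x12 ⇒ bz (J)
  imm@[9:0]=0x3f4 (s10→-12) ⇒ $-12
  target = base 0x5eec + off 0x0a + 2 + imm -12 = 0x5eec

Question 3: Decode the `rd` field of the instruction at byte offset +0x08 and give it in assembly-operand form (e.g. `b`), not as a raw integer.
d

@+08  big-endian(9d b0) = 0x9db0
  op=0x9db0>>10=0x27 ⇒ move (RR)
  rd: (w>>7)&0x7=0x3 → d
  rs: (w>>4)&0x7=0x3 → d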